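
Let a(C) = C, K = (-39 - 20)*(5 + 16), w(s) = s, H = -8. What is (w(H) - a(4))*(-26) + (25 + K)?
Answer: -902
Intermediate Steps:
K = -1239 (K = -59*21 = -1239)
(w(H) - a(4))*(-26) + (25 + K) = (-8 - 1*4)*(-26) + (25 - 1239) = (-8 - 4)*(-26) - 1214 = -12*(-26) - 1214 = 312 - 1214 = -902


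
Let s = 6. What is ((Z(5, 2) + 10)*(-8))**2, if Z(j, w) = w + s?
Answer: 20736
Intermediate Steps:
Z(j, w) = 6 + w (Z(j, w) = w + 6 = 6 + w)
((Z(5, 2) + 10)*(-8))**2 = (((6 + 2) + 10)*(-8))**2 = ((8 + 10)*(-8))**2 = (18*(-8))**2 = (-144)**2 = 20736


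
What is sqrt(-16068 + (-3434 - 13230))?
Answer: 14*I*sqrt(167) ≈ 180.92*I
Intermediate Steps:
sqrt(-16068 + (-3434 - 13230)) = sqrt(-16068 - 16664) = sqrt(-32732) = 14*I*sqrt(167)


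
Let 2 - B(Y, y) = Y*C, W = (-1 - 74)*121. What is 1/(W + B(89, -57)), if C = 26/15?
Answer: -15/138409 ≈ -0.00010837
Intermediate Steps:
C = 26/15 (C = 26*(1/15) = 26/15 ≈ 1.7333)
W = -9075 (W = -75*121 = -9075)
B(Y, y) = 2 - 26*Y/15 (B(Y, y) = 2 - Y*26/15 = 2 - 26*Y/15)
1/(W + B(89, -57)) = 1/(-9075 + (2 - 26/15*89)) = 1/(-9075 + (2 - 2314/15)) = 1/(-9075 - 2284/15) = 1/(-138409/15) = -15/138409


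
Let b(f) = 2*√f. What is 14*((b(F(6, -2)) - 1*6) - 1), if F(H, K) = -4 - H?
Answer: -98 + 28*I*√10 ≈ -98.0 + 88.544*I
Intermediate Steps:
14*((b(F(6, -2)) - 1*6) - 1) = 14*((2*√(-4 - 1*6) - 1*6) - 1) = 14*((2*√(-4 - 6) - 6) - 1) = 14*((2*√(-10) - 6) - 1) = 14*((2*(I*√10) - 6) - 1) = 14*((2*I*√10 - 6) - 1) = 14*((-6 + 2*I*√10) - 1) = 14*(-7 + 2*I*√10) = -98 + 28*I*√10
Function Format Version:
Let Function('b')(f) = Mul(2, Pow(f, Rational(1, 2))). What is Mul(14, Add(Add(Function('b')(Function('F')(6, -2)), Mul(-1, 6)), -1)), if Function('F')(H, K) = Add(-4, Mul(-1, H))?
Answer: Add(-98, Mul(28, I, Pow(10, Rational(1, 2)))) ≈ Add(-98.000, Mul(88.544, I))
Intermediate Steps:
Mul(14, Add(Add(Function('b')(Function('F')(6, -2)), Mul(-1, 6)), -1)) = Mul(14, Add(Add(Mul(2, Pow(Add(-4, Mul(-1, 6)), Rational(1, 2))), Mul(-1, 6)), -1)) = Mul(14, Add(Add(Mul(2, Pow(Add(-4, -6), Rational(1, 2))), -6), -1)) = Mul(14, Add(Add(Mul(2, Pow(-10, Rational(1, 2))), -6), -1)) = Mul(14, Add(Add(Mul(2, Mul(I, Pow(10, Rational(1, 2)))), -6), -1)) = Mul(14, Add(Add(Mul(2, I, Pow(10, Rational(1, 2))), -6), -1)) = Mul(14, Add(Add(-6, Mul(2, I, Pow(10, Rational(1, 2)))), -1)) = Mul(14, Add(-7, Mul(2, I, Pow(10, Rational(1, 2))))) = Add(-98, Mul(28, I, Pow(10, Rational(1, 2))))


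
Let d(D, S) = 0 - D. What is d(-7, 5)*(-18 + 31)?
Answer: 91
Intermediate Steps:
d(D, S) = -D
d(-7, 5)*(-18 + 31) = (-1*(-7))*(-18 + 31) = 7*13 = 91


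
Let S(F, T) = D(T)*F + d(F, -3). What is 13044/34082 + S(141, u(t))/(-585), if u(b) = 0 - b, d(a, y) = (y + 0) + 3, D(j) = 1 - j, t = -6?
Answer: 1055285/664599 ≈ 1.5879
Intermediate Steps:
d(a, y) = 3 + y (d(a, y) = y + 3 = 3 + y)
u(b) = -b
S(F, T) = F*(1 - T) (S(F, T) = (1 - T)*F + (3 - 3) = F*(1 - T) + 0 = F*(1 - T))
13044/34082 + S(141, u(t))/(-585) = 13044/34082 + (141*(1 - (-1)*(-6)))/(-585) = 13044*(1/34082) + (141*(1 - 1*6))*(-1/585) = 6522/17041 + (141*(1 - 6))*(-1/585) = 6522/17041 + (141*(-5))*(-1/585) = 6522/17041 - 705*(-1/585) = 6522/17041 + 47/39 = 1055285/664599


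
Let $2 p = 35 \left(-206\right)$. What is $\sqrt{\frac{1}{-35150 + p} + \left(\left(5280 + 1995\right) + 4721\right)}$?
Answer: $\frac{\sqrt{18017392461145}}{38755} \approx 109.53$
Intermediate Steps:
$p = -3605$ ($p = \frac{35 \left(-206\right)}{2} = \frac{1}{2} \left(-7210\right) = -3605$)
$\sqrt{\frac{1}{-35150 + p} + \left(\left(5280 + 1995\right) + 4721\right)} = \sqrt{\frac{1}{-35150 - 3605} + \left(\left(5280 + 1995\right) + 4721\right)} = \sqrt{\frac{1}{-38755} + \left(7275 + 4721\right)} = \sqrt{- \frac{1}{38755} + 11996} = \sqrt{\frac{464904979}{38755}} = \frac{\sqrt{18017392461145}}{38755}$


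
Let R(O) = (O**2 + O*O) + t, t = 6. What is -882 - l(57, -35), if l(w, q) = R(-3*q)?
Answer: -22938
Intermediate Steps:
R(O) = 6 + 2*O**2 (R(O) = (O**2 + O*O) + 6 = (O**2 + O**2) + 6 = 2*O**2 + 6 = 6 + 2*O**2)
l(w, q) = 6 + 18*q**2 (l(w, q) = 6 + 2*(-3*q)**2 = 6 + 2*(9*q**2) = 6 + 18*q**2)
-882 - l(57, -35) = -882 - (6 + 18*(-35)**2) = -882 - (6 + 18*1225) = -882 - (6 + 22050) = -882 - 1*22056 = -882 - 22056 = -22938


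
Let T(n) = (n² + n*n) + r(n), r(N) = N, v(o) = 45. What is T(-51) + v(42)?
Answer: 5196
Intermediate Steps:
T(n) = n + 2*n² (T(n) = (n² + n*n) + n = (n² + n²) + n = 2*n² + n = n + 2*n²)
T(-51) + v(42) = -51*(1 + 2*(-51)) + 45 = -51*(1 - 102) + 45 = -51*(-101) + 45 = 5151 + 45 = 5196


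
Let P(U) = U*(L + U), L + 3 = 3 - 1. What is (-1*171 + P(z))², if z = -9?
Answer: 6561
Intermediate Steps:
L = -1 (L = -3 + (3 - 1) = -3 + 2 = -1)
P(U) = U*(-1 + U)
(-1*171 + P(z))² = (-1*171 - 9*(-1 - 9))² = (-171 - 9*(-10))² = (-171 + 90)² = (-81)² = 6561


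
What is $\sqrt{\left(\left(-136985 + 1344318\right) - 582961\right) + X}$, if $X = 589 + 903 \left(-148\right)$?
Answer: $\sqrt{491317} \approx 700.94$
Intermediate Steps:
$X = -133055$ ($X = 589 - 133644 = -133055$)
$\sqrt{\left(\left(-136985 + 1344318\right) - 582961\right) + X} = \sqrt{\left(\left(-136985 + 1344318\right) - 582961\right) - 133055} = \sqrt{\left(1207333 - 582961\right) - 133055} = \sqrt{624372 - 133055} = \sqrt{491317}$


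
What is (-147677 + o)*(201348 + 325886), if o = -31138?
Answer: -94277347710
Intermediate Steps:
(-147677 + o)*(201348 + 325886) = (-147677 - 31138)*(201348 + 325886) = -178815*527234 = -94277347710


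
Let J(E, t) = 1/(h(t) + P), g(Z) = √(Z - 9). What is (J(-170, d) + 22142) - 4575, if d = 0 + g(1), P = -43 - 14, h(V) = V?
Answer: 57215662/3257 - 2*I*√2/3257 ≈ 17567.0 - 0.00086841*I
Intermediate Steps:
P = -57
g(Z) = √(-9 + Z)
d = 2*I*√2 (d = 0 + √(-9 + 1) = 0 + √(-8) = 0 + 2*I*√2 = 2*I*√2 ≈ 2.8284*I)
J(E, t) = 1/(-57 + t) (J(E, t) = 1/(t - 57) = 1/(-57 + t))
(J(-170, d) + 22142) - 4575 = (1/(-57 + 2*I*√2) + 22142) - 4575 = (22142 + 1/(-57 + 2*I*√2)) - 4575 = 17567 + 1/(-57 + 2*I*√2)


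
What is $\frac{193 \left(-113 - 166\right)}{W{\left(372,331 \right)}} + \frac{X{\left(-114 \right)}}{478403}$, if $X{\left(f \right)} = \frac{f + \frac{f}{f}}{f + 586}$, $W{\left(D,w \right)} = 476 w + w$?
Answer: $- \frac{1351000572687}{3961318447288} \approx -0.34105$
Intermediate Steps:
$W{\left(D,w \right)} = 477 w$
$X{\left(f \right)} = \frac{1 + f}{586 + f}$ ($X{\left(f \right)} = \frac{f + 1}{586 + f} = \frac{1 + f}{586 + f}$)
$\frac{193 \left(-113 - 166\right)}{W{\left(372,331 \right)}} + \frac{X{\left(-114 \right)}}{478403} = \frac{193 \left(-113 - 166\right)}{477 \cdot 331} + \frac{\frac{1}{586 - 114} \left(1 - 114\right)}{478403} = \frac{193 \left(-279\right)}{157887} + \frac{1}{472} \left(-113\right) \frac{1}{478403} = \left(-53847\right) \frac{1}{157887} + \frac{1}{472} \left(-113\right) \frac{1}{478403} = - \frac{5983}{17543} - \frac{113}{225806216} = - \frac{1351000572687}{3961318447288}$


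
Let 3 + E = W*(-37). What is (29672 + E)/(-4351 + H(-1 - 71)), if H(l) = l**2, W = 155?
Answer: 23934/833 ≈ 28.732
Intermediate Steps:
E = -5738 (E = -3 + 155*(-37) = -3 - 5735 = -5738)
(29672 + E)/(-4351 + H(-1 - 71)) = (29672 - 5738)/(-4351 + (-1 - 71)**2) = 23934/(-4351 + (-72)**2) = 23934/(-4351 + 5184) = 23934/833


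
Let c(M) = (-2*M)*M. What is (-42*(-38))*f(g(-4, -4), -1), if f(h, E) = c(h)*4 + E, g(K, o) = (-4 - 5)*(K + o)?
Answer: -66190908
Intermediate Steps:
c(M) = -2*M**2
g(K, o) = -9*K - 9*o (g(K, o) = -9*(K + o) = -9*K - 9*o)
f(h, E) = E - 8*h**2 (f(h, E) = -2*h**2*4 + E = -8*h**2 + E = E - 8*h**2)
(-42*(-38))*f(g(-4, -4), -1) = (-42*(-38))*(-1 - 8*(-9*(-4) - 9*(-4))**2) = 1596*(-1 - 8*(36 + 36)**2) = 1596*(-1 - 8*72**2) = 1596*(-1 - 8*5184) = 1596*(-1 - 41472) = 1596*(-41473) = -66190908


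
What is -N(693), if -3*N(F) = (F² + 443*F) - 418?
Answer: 786830/3 ≈ 2.6228e+5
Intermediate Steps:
N(F) = 418/3 - 443*F/3 - F²/3 (N(F) = -((F² + 443*F) - 418)/3 = -(-418 + F² + 443*F)/3 = 418/3 - 443*F/3 - F²/3)
-N(693) = -(418/3 - 443/3*693 - ⅓*693²) = -(418/3 - 102333 - ⅓*480249) = -(418/3 - 102333 - 160083) = -1*(-786830/3) = 786830/3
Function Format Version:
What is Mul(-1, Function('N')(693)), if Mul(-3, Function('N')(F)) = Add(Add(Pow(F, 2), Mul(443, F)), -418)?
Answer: Rational(786830, 3) ≈ 2.6228e+5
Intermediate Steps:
Function('N')(F) = Add(Rational(418, 3), Mul(Rational(-443, 3), F), Mul(Rational(-1, 3), Pow(F, 2))) (Function('N')(F) = Mul(Rational(-1, 3), Add(Add(Pow(F, 2), Mul(443, F)), -418)) = Mul(Rational(-1, 3), Add(-418, Pow(F, 2), Mul(443, F))) = Add(Rational(418, 3), Mul(Rational(-443, 3), F), Mul(Rational(-1, 3), Pow(F, 2))))
Mul(-1, Function('N')(693)) = Mul(-1, Add(Rational(418, 3), Mul(Rational(-443, 3), 693), Mul(Rational(-1, 3), Pow(693, 2)))) = Mul(-1, Add(Rational(418, 3), -102333, Mul(Rational(-1, 3), 480249))) = Mul(-1, Add(Rational(418, 3), -102333, -160083)) = Mul(-1, Rational(-786830, 3)) = Rational(786830, 3)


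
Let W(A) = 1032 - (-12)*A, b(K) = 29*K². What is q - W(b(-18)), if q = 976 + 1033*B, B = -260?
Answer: -381388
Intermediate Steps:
q = -267604 (q = 976 + 1033*(-260) = 976 - 268580 = -267604)
W(A) = 1032 + 12*A
q - W(b(-18)) = -267604 - (1032 + 12*(29*(-18)²)) = -267604 - (1032 + 12*(29*324)) = -267604 - (1032 + 12*9396) = -267604 - (1032 + 112752) = -267604 - 1*113784 = -267604 - 113784 = -381388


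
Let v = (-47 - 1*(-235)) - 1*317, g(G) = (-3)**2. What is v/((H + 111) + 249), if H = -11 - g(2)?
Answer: -129/340 ≈ -0.37941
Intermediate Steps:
g(G) = 9
H = -20 (H = -11 - 1*9 = -11 - 9 = -20)
v = -129 (v = (-47 + 235) - 317 = 188 - 317 = -129)
v/((H + 111) + 249) = -129/((-20 + 111) + 249) = -129/(91 + 249) = -129/340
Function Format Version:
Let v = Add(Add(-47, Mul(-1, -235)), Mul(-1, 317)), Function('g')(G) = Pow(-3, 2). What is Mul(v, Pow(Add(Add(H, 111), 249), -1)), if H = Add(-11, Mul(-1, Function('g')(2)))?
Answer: Rational(-129, 340) ≈ -0.37941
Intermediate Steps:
Function('g')(G) = 9
H = -20 (H = Add(-11, Mul(-1, 9)) = Add(-11, -9) = -20)
v = -129 (v = Add(Add(-47, 235), -317) = Add(188, -317) = -129)
Mul(v, Pow(Add(Add(H, 111), 249), -1)) = Mul(-129, Pow(Add(Add(-20, 111), 249), -1)) = Mul(-129, Pow(Add(91, 249), -1)) = Mul(-129, Pow(340, -1)) = Mul(-129, Rational(1, 340)) = Rational(-129, 340)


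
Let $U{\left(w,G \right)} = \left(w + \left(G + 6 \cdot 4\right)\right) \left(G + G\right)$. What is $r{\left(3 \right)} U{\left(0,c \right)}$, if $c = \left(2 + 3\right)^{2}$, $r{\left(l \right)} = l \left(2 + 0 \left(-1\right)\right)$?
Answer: $14700$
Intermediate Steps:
$r{\left(l \right)} = 2 l$ ($r{\left(l \right)} = l \left(2 + 0\right) = l 2 = 2 l$)
$c = 25$ ($c = 5^{2} = 25$)
$U{\left(w,G \right)} = 2 G \left(24 + G + w\right)$ ($U{\left(w,G \right)} = \left(w + \left(G + 24\right)\right) 2 G = \left(w + \left(24 + G\right)\right) 2 G = \left(24 + G + w\right) 2 G = 2 G \left(24 + G + w\right)$)
$r{\left(3 \right)} U{\left(0,c \right)} = 2 \cdot 3 \cdot 2 \cdot 25 \left(24 + 25 + 0\right) = 6 \cdot 2 \cdot 25 \cdot 49 = 6 \cdot 2450 = 14700$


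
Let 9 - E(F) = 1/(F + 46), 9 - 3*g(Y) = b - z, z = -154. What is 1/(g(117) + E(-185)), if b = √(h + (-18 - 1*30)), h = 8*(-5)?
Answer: -6838383/270627449 + 115926*I*√22/270627449 ≈ -0.025269 + 0.0020092*I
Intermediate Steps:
h = -40
b = 2*I*√22 (b = √(-40 + (-18 - 1*30)) = √(-40 + (-18 - 30)) = √(-40 - 48) = √(-88) = 2*I*√22 ≈ 9.3808*I)
g(Y) = -145/3 - 2*I*√22/3 (g(Y) = 3 - (2*I*√22 - 1*(-154))/3 = 3 - (2*I*√22 + 154)/3 = 3 - (154 + 2*I*√22)/3 = 3 + (-154/3 - 2*I*√22/3) = -145/3 - 2*I*√22/3)
E(F) = 9 - 1/(46 + F) (E(F) = 9 - 1/(F + 46) = 9 - 1/(46 + F))
1/(g(117) + E(-185)) = 1/((-145/3 - 2*I*√22/3) + (413 + 9*(-185))/(46 - 185)) = 1/((-145/3 - 2*I*√22/3) + (413 - 1665)/(-139)) = 1/((-145/3 - 2*I*√22/3) - 1/139*(-1252)) = 1/((-145/3 - 2*I*√22/3) + 1252/139) = 1/(-16399/417 - 2*I*√22/3)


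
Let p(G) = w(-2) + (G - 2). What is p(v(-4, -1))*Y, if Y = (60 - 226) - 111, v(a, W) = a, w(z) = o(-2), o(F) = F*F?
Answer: 554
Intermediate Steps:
o(F) = F²
w(z) = 4 (w(z) = (-2)² = 4)
p(G) = 2 + G (p(G) = 4 + (G - 2) = 4 + (-2 + G) = 2 + G)
Y = -277 (Y = -166 - 111 = -277)
p(v(-4, -1))*Y = (2 - 4)*(-277) = -2*(-277) = 554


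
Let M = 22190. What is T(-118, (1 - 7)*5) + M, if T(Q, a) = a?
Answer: 22160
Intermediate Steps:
T(-118, (1 - 7)*5) + M = (1 - 7)*5 + 22190 = -6*5 + 22190 = -30 + 22190 = 22160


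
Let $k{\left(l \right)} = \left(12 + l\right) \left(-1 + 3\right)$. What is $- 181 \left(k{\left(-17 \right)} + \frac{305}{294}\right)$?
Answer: $\frac{476935}{294} \approx 1622.2$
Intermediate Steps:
$k{\left(l \right)} = 24 + 2 l$ ($k{\left(l \right)} = \left(12 + l\right) 2 = 24 + 2 l$)
$- 181 \left(k{\left(-17 \right)} + \frac{305}{294}\right) = - 181 \left(\left(24 + 2 \left(-17\right)\right) + \frac{305}{294}\right) = - 181 \left(\left(24 - 34\right) + 305 \cdot \frac{1}{294}\right) = - 181 \left(-10 + \frac{305}{294}\right) = \left(-181\right) \left(- \frac{2635}{294}\right) = \frac{476935}{294}$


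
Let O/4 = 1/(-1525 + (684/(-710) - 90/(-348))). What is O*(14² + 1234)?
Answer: -117774800/31414261 ≈ -3.7491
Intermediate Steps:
O = -82360/31414261 (O = 4/(-1525 + (684/(-710) - 90/(-348))) = 4/(-1525 + (684*(-1/710) - 90*(-1/348))) = 4/(-1525 + (-342/355 + 15/58)) = 4/(-1525 - 14511/20590) = 4/(-31414261/20590) = 4*(-20590/31414261) = -82360/31414261 ≈ -0.0026217)
O*(14² + 1234) = -82360*(14² + 1234)/31414261 = -82360*(196 + 1234)/31414261 = -82360/31414261*1430 = -117774800/31414261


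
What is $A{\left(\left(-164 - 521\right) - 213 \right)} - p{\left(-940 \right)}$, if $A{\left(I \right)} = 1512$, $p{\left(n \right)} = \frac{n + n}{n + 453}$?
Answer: $\frac{734464}{487} \approx 1508.1$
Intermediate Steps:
$p{\left(n \right)} = \frac{2 n}{453 + n}$
$A{\left(\left(-164 - 521\right) - 213 \right)} - p{\left(-940 \right)} = 1512 - 2 \left(-940\right) \frac{1}{453 - 940} = 1512 - 2 \left(-940\right) \frac{1}{-487} = 1512 - 2 \left(-940\right) \left(- \frac{1}{487}\right) = 1512 - \frac{1880}{487} = \frac{734464}{487}$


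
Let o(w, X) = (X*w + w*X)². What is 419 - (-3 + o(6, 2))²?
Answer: -327910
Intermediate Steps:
o(w, X) = 4*X²*w² (o(w, X) = (X*w + X*w)² = (2*X*w)² = 4*X²*w²)
419 - (-3 + o(6, 2))² = 419 - (-3 + 4*2²*6²)² = 419 - (-3 + 4*4*36)² = 419 - (-3 + 576)² = 419 - 1*573² = 419 - 1*328329 = 419 - 328329 = -327910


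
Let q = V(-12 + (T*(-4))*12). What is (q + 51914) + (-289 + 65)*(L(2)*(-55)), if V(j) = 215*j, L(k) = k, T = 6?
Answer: 12054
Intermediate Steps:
q = -64500 (q = 215*(-12 + (6*(-4))*12) = 215*(-12 - 24*12) = 215*(-12 - 288) = 215*(-300) = -64500)
(q + 51914) + (-289 + 65)*(L(2)*(-55)) = (-64500 + 51914) + (-289 + 65)*(2*(-55)) = -12586 - 224*(-110) = -12586 + 24640 = 12054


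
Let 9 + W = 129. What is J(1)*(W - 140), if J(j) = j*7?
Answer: -140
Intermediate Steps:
W = 120 (W = -9 + 129 = 120)
J(j) = 7*j
J(1)*(W - 140) = (7*1)*(120 - 140) = 7*(-20) = -140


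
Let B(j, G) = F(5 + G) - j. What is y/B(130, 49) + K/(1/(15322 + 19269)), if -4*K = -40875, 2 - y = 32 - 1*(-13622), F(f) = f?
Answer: 26864249027/76 ≈ 3.5348e+8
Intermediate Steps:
y = -13652 (y = 2 - (32 - 1*(-13622)) = 2 - (32 + 13622) = 2 - 1*13654 = 2 - 13654 = -13652)
K = 40875/4 (K = -¼*(-40875) = 40875/4 ≈ 10219.)
B(j, G) = 5 + G - j (B(j, G) = (5 + G) - j = 5 + G - j)
y/B(130, 49) + K/(1/(15322 + 19269)) = -13652/(5 + 49 - 1*130) + 40875/(4*(1/(15322 + 19269))) = -13652/(5 + 49 - 130) + 40875/(4*(1/34591)) = -13652/(-76) + 40875/(4*(1/34591)) = -13652*(-1/76) + (40875/4)*34591 = 3413/19 + 1413907125/4 = 26864249027/76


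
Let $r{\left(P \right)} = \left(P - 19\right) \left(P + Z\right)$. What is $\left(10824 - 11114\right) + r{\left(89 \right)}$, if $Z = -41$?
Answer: $3070$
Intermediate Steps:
$r{\left(P \right)} = \left(-41 + P\right) \left(-19 + P\right)$ ($r{\left(P \right)} = \left(P - 19\right) \left(P - 41\right) = \left(-19 + P\right) \left(-41 + P\right) = \left(-41 + P\right) \left(-19 + P\right)$)
$\left(10824 - 11114\right) + r{\left(89 \right)} = \left(10824 - 11114\right) + \left(779 + 89^{2} - 5340\right) = \left(10824 - 11114\right) + \left(779 + 7921 - 5340\right) = -290 + 3360 = 3070$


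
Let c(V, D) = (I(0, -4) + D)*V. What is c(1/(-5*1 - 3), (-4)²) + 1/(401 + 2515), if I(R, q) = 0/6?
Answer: -5831/2916 ≈ -1.9997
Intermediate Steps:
I(R, q) = 0 (I(R, q) = 0*(⅙) = 0)
c(V, D) = D*V (c(V, D) = (0 + D)*V = D*V)
c(1/(-5*1 - 3), (-4)²) + 1/(401 + 2515) = (-4)²/(-5*1 - 3) + 1/(401 + 2515) = 16/(-5 - 3) + 1/2916 = 16/(-8) + 1/2916 = 16*(-⅛) + 1/2916 = -2 + 1/2916 = -5831/2916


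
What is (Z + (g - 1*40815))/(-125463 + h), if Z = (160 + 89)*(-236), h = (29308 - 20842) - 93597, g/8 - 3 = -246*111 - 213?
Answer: 106569/70198 ≈ 1.5181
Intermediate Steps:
g = -220128 (g = 24 + 8*(-246*111 - 213) = 24 + 8*(-27306 - 213) = 24 + 8*(-27519) = 24 - 220152 = -220128)
h = -85131 (h = 8466 - 93597 = -85131)
Z = -58764 (Z = 249*(-236) = -58764)
(Z + (g - 1*40815))/(-125463 + h) = (-58764 + (-220128 - 1*40815))/(-125463 - 85131) = (-58764 + (-220128 - 40815))/(-210594) = (-58764 - 260943)*(-1/210594) = -319707*(-1/210594) = 106569/70198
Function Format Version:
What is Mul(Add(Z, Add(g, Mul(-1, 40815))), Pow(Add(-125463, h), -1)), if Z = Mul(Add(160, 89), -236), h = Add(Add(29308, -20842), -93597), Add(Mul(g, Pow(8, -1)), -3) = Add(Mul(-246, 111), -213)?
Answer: Rational(106569, 70198) ≈ 1.5181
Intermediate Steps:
g = -220128 (g = Add(24, Mul(8, Add(Mul(-246, 111), -213))) = Add(24, Mul(8, Add(-27306, -213))) = Add(24, Mul(8, -27519)) = Add(24, -220152) = -220128)
h = -85131 (h = Add(8466, -93597) = -85131)
Z = -58764 (Z = Mul(249, -236) = -58764)
Mul(Add(Z, Add(g, Mul(-1, 40815))), Pow(Add(-125463, h), -1)) = Mul(Add(-58764, Add(-220128, Mul(-1, 40815))), Pow(Add(-125463, -85131), -1)) = Mul(Add(-58764, Add(-220128, -40815)), Pow(-210594, -1)) = Mul(Add(-58764, -260943), Rational(-1, 210594)) = Mul(-319707, Rational(-1, 210594)) = Rational(106569, 70198)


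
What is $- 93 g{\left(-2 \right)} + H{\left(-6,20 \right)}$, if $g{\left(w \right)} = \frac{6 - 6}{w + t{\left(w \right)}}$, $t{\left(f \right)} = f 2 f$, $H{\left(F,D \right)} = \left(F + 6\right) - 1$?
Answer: $-1$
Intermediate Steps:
$H{\left(F,D \right)} = 5 + F$ ($H{\left(F,D \right)} = \left(6 + F\right) - 1 = 5 + F$)
$t{\left(f \right)} = 2 f^{2}$ ($t{\left(f \right)} = 2 f f = 2 f^{2}$)
$g{\left(w \right)} = 0$ ($g{\left(w \right)} = \frac{6 - 6}{w + 2 w^{2}} = \frac{0}{w + 2 w^{2}} = 0$)
$- 93 g{\left(-2 \right)} + H{\left(-6,20 \right)} = \left(-93\right) 0 + \left(5 - 6\right) = 0 - 1 = -1$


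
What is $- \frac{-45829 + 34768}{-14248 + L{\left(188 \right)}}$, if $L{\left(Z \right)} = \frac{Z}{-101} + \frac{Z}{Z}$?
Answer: $- \frac{1117161}{1439135} \approx -0.77627$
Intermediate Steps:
$L{\left(Z \right)} = 1 - \frac{Z}{101}$ ($L{\left(Z \right)} = Z \left(- \frac{1}{101}\right) + 1 = - \frac{Z}{101} + 1 = 1 - \frac{Z}{101}$)
$- \frac{-45829 + 34768}{-14248 + L{\left(188 \right)}} = - \frac{-45829 + 34768}{-14248 + \left(1 - \frac{188}{101}\right)} = - \frac{-11061}{-14248 + \left(1 - \frac{188}{101}\right)} = - \frac{-11061}{-14248 - \frac{87}{101}} = - \frac{-11061}{- \frac{1439135}{101}} = - \frac{\left(-11061\right) \left(-101\right)}{1439135} = \left(-1\right) \frac{1117161}{1439135} = - \frac{1117161}{1439135}$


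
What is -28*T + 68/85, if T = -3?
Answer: 424/5 ≈ 84.800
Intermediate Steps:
-28*T + 68/85 = -28*(-3) + 68/85 = 84 + 68*(1/85) = 84 + ⅘ = 424/5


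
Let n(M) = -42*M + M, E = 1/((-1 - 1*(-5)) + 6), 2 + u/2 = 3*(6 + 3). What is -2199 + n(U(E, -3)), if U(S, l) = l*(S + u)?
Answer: 39633/10 ≈ 3963.3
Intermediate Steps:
u = 50 (u = -4 + 2*(3*(6 + 3)) = -4 + 2*(3*9) = -4 + 2*27 = -4 + 54 = 50)
E = 1/10 (E = 1/((-1 + 5) + 6) = 1/(4 + 6) = 1/10 ≈ 0.10000)
U(S, l) = l*(50 + S) (U(S, l) = l*(S + 50) = l*(50 + S))
n(M) = -41*M
-2199 + n(U(E, -3)) = -2199 - (-123)*(50 + 1/10) = -2199 - (-123)*501/10 = -2199 - 41*(-1503/10) = -2199 + 61623/10 = 39633/10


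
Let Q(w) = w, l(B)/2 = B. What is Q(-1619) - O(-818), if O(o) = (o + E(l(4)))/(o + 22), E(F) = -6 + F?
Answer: -322385/199 ≈ -1620.0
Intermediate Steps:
l(B) = 2*B
O(o) = (2 + o)/(22 + o) (O(o) = (o + (-6 + 2*4))/(o + 22) = (o + (-6 + 8))/(22 + o) = (o + 2)/(22 + o) = (2 + o)/(22 + o))
Q(-1619) - O(-818) = -1619 - (2 - 818)/(22 - 818) = -1619 - (-816)/(-796) = -1619 - (-1)*(-816)/796 = -1619 - 1*204/199 = -1619 - 204/199 = -322385/199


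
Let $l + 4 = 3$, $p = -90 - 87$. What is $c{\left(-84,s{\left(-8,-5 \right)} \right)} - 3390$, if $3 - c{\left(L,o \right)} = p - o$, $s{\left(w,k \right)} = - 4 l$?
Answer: $-3206$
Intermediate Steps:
$p = -177$ ($p = -90 - 87 = -177$)
$l = -1$ ($l = -4 + 3 = -1$)
$s{\left(w,k \right)} = 4$ ($s{\left(w,k \right)} = \left(-4\right) \left(-1\right) = 4$)
$c{\left(L,o \right)} = 180 + o$ ($c{\left(L,o \right)} = 3 - \left(-177 - o\right) = 3 + \left(177 + o\right) = 180 + o$)
$c{\left(-84,s{\left(-8,-5 \right)} \right)} - 3390 = \left(180 + 4\right) - 3390 = 184 - 3390 = -3206$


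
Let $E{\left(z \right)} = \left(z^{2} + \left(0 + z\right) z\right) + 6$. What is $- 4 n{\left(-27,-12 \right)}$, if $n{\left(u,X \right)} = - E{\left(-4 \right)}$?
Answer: $152$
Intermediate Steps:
$E{\left(z \right)} = 6 + 2 z^{2}$ ($E{\left(z \right)} = \left(z^{2} + z z\right) + 6 = \left(z^{2} + z^{2}\right) + 6 = 2 z^{2} + 6 = 6 + 2 z^{2}$)
$n{\left(u,X \right)} = -38$ ($n{\left(u,X \right)} = - (6 + 2 \left(-4\right)^{2}) = - (6 + 2 \cdot 16) = - (6 + 32) = \left(-1\right) 38 = -38$)
$- 4 n{\left(-27,-12 \right)} = \left(-4\right) \left(-38\right) = 152$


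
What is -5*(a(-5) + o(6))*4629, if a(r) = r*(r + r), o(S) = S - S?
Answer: -1157250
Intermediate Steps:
o(S) = 0
a(r) = 2*r**2 (a(r) = r*(2*r) = 2*r**2)
-5*(a(-5) + o(6))*4629 = -5*(2*(-5)**2 + 0)*4629 = -5*(2*25 + 0)*4629 = -5*(50 + 0)*4629 = -5*50*4629 = -250*4629 = -1157250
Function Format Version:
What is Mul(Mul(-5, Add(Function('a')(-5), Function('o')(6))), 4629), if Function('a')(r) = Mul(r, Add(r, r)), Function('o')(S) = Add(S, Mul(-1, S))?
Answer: -1157250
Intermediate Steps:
Function('o')(S) = 0
Function('a')(r) = Mul(2, Pow(r, 2)) (Function('a')(r) = Mul(r, Mul(2, r)) = Mul(2, Pow(r, 2)))
Mul(Mul(-5, Add(Function('a')(-5), Function('o')(6))), 4629) = Mul(Mul(-5, Add(Mul(2, Pow(-5, 2)), 0)), 4629) = Mul(Mul(-5, Add(Mul(2, 25), 0)), 4629) = Mul(Mul(-5, Add(50, 0)), 4629) = Mul(Mul(-5, 50), 4629) = Mul(-250, 4629) = -1157250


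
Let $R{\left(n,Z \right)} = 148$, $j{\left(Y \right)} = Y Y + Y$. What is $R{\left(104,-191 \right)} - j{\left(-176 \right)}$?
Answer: $-30652$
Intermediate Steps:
$j{\left(Y \right)} = Y + Y^{2}$ ($j{\left(Y \right)} = Y^{2} + Y = Y + Y^{2}$)
$R{\left(104,-191 \right)} - j{\left(-176 \right)} = 148 - - 176 \left(1 - 176\right) = 148 - \left(-176\right) \left(-175\right) = 148 - 30800 = -30652$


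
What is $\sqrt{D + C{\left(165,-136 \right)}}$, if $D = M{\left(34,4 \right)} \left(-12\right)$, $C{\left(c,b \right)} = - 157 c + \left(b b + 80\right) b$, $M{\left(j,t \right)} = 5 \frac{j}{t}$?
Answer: $3 i \sqrt{283639} \approx 1597.7 i$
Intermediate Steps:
$M{\left(j,t \right)} = \frac{5 j}{t}$
$C{\left(c,b \right)} = - 157 c + b \left(80 + b^{2}\right)$ ($C{\left(c,b \right)} = - 157 c + \left(b^{2} + 80\right) b = - 157 c + \left(80 + b^{2}\right) b = - 157 c + b \left(80 + b^{2}\right)$)
$D = -510$ ($D = 5 \cdot 34 \cdot \frac{1}{4} \left(-12\right) = \frac{85}{2} \left(-12\right) = -510$)
$\sqrt{D + C{\left(165,-136 \right)}} = \sqrt{-510 + \left(\left(-136\right)^{3} - 25905 + 80 \left(-136\right)\right)} = \sqrt{-510 - 2552241} = \sqrt{-2552751} = 3 i \sqrt{283639}$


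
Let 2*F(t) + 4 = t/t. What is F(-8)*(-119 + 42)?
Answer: 231/2 ≈ 115.50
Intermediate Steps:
F(t) = -3/2 (F(t) = -2 + (t/t)/2 = -2 + (½)*1 = -2 + ½ = -3/2)
F(-8)*(-119 + 42) = -3*(-119 + 42)/2 = -3/2*(-77) = 231/2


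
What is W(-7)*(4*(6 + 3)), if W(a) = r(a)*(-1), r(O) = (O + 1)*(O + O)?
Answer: -3024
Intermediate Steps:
r(O) = 2*O*(1 + O) (r(O) = (1 + O)*(2*O) = 2*O*(1 + O))
W(a) = -2*a*(1 + a) (W(a) = (2*a*(1 + a))*(-1) = -2*a*(1 + a))
W(-7)*(4*(6 + 3)) = (-2*(-7)*(1 - 7))*(4*(6 + 3)) = (-2*(-7)*(-6))*(4*9) = -84*36 = -3024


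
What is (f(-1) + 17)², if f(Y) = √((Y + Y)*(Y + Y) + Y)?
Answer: (17 + √3)² ≈ 350.89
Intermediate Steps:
f(Y) = √(Y + 4*Y²) (f(Y) = √((2*Y)*(2*Y) + Y) = √(4*Y² + Y) = √(Y + 4*Y²))
(f(-1) + 17)² = (√(-(1 + 4*(-1))) + 17)² = (√(-(1 - 4)) + 17)² = (√(-1*(-3)) + 17)² = (√3 + 17)² = (17 + √3)²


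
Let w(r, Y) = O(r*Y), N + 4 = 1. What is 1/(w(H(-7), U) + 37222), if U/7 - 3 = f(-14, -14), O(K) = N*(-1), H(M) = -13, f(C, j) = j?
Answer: 1/37225 ≈ 2.6864e-5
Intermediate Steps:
N = -3 (N = -4 + 1 = -3)
O(K) = 3 (O(K) = -3*(-1) = 3)
U = -77 (U = 21 + 7*(-14) = 21 - 98 = -77)
w(r, Y) = 3
1/(w(H(-7), U) + 37222) = 1/(3 + 37222) = 1/37225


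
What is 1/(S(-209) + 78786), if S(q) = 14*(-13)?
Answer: 1/78604 ≈ 1.2722e-5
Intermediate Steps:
S(q) = -182
1/(S(-209) + 78786) = 1/(-182 + 78786) = 1/78604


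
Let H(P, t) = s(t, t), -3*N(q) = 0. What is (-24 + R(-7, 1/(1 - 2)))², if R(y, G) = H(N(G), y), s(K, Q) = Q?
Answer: 961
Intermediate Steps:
N(q) = 0 (N(q) = -⅓*0 = 0)
H(P, t) = t
R(y, G) = y
(-24 + R(-7, 1/(1 - 2)))² = (-24 - 7)² = (-31)² = 961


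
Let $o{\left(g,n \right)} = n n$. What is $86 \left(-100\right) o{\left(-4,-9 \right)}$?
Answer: $-696600$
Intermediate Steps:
$o{\left(g,n \right)} = n^{2}$
$86 \left(-100\right) o{\left(-4,-9 \right)} = 86 \left(-100\right) \left(-9\right)^{2} = \left(-8600\right) 81 = -696600$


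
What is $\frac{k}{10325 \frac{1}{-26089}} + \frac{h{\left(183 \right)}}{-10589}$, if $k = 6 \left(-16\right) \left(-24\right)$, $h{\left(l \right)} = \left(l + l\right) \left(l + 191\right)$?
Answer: $- \frac{91129731612}{15618775} \approx -5834.6$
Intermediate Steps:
$h{\left(l \right)} = 2 l \left(191 + l\right)$
$k = 2304$ ($k = \left(-96\right) \left(-24\right) = 2304$)
$\frac{k}{10325 \frac{1}{-26089}} + \frac{h{\left(183 \right)}}{-10589} = \frac{2304}{10325 \frac{1}{-26089}} + \frac{2 \cdot 183 \left(191 + 183\right)}{-10589} = \frac{2304}{10325 \left(- \frac{1}{26089}\right)} + 2 \cdot 183 \cdot 374 \left(- \frac{1}{10589}\right) = \frac{2304}{- \frac{1475}{3727}} + 136884 \left(- \frac{1}{10589}\right) = 2304 \left(- \frac{3727}{1475}\right) - \frac{136884}{10589} = - \frac{8587008}{1475} - \frac{136884}{10589} = - \frac{91129731612}{15618775}$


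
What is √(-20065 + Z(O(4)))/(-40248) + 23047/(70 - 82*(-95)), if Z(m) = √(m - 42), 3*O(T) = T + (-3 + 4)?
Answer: 23047/7860 - √(-180585 + 33*I*√3)/120744 ≈ 2.9322 - 0.0035195*I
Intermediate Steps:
O(T) = ⅓ + T/3 (O(T) = (T + (-3 + 4))/3 = (T + 1)/3 = (1 + T)/3 = ⅓ + T/3)
Z(m) = √(-42 + m)
√(-20065 + Z(O(4)))/(-40248) + 23047/(70 - 82*(-95)) = √(-20065 + √(-42 + (⅓ + (⅓)*4)))/(-40248) + 23047/(70 - 82*(-95)) = √(-20065 + √(-42 + (⅓ + 4/3)))*(-1/40248) + 23047/(70 + 7790) = √(-20065 + √(-42 + 5/3))*(-1/40248) + 23047/7860 = √(-20065 + √(-121/3))*(-1/40248) + 23047*(1/7860) = √(-20065 + 11*I*√3/3)*(-1/40248) + 23047/7860 = -√(-20065 + 11*I*√3/3)/40248 + 23047/7860 = 23047/7860 - √(-20065 + 11*I*√3/3)/40248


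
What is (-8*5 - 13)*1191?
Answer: -63123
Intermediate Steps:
(-8*5 - 13)*1191 = (-40 - 13)*1191 = -53*1191 = -63123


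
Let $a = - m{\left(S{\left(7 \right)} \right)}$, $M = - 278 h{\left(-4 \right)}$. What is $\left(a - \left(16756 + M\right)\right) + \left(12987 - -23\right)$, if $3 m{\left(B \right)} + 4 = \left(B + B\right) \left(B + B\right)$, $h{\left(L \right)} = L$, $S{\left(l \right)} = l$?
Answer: $-4922$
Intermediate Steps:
$M = 1112$ ($M = \left(-278\right) \left(-4\right) = 1112$)
$m{\left(B \right)} = - \frac{4}{3} + \frac{4 B^{2}}{3}$ ($m{\left(B \right)} = - \frac{4}{3} + \frac{\left(B + B\right) \left(B + B\right)}{3} = - \frac{4}{3} + \frac{2 B 2 B}{3} = - \frac{4}{3} + \frac{4 B^{2}}{3}$)
$a = -64$ ($a = - (- \frac{4}{3} + \frac{4 \cdot 7^{2}}{3}) = - (- \frac{4}{3} + \frac{4}{3} \cdot 49) = - (- \frac{4}{3} + \frac{196}{3}) = \left(-1\right) 64 = -64$)
$\left(a - \left(16756 + M\right)\right) + \left(12987 - -23\right) = \left(-64 - 17868\right) + \left(12987 - -23\right) = \left(-64 - 17868\right) + \left(12987 + 23\right) = \left(-64 - 17868\right) + 13010 = -17932 + 13010 = -4922$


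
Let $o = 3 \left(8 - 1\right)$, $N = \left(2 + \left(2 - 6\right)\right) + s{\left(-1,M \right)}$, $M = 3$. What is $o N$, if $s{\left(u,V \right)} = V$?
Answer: $21$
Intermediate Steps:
$N = 1$ ($N = \left(2 + \left(2 - 6\right)\right) + 3 = \left(2 - 4\right) + 3 = -2 + 3 = 1$)
$o = 21$ ($o = 3 \cdot 7 = 21$)
$o N = 21 \cdot 1 = 21$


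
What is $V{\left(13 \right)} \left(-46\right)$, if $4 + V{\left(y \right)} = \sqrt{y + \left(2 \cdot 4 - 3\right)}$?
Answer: $184 - 138 \sqrt{2} \approx -11.161$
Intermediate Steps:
$V{\left(y \right)} = -4 + \sqrt{5 + y}$ ($V{\left(y \right)} = -4 + \sqrt{y + \left(2 \cdot 4 - 3\right)} = -4 + \sqrt{y + \left(8 - 3\right)} = -4 + \sqrt{y + 5} = -4 + \sqrt{5 + y}$)
$V{\left(13 \right)} \left(-46\right) = \left(-4 + \sqrt{5 + 13}\right) \left(-46\right) = \left(-4 + \sqrt{18}\right) \left(-46\right) = \left(-4 + 3 \sqrt{2}\right) \left(-46\right) = 184 - 138 \sqrt{2}$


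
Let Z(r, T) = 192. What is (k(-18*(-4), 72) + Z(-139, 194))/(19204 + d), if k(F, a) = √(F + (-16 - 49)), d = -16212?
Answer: 12/187 + √7/2992 ≈ 0.065055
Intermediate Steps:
k(F, a) = √(-65 + F) (k(F, a) = √(F - 65) = √(-65 + F))
(k(-18*(-4), 72) + Z(-139, 194))/(19204 + d) = (√(-65 - 18*(-4)) + 192)/(19204 - 16212) = (√(-65 + 72) + 192)/2992 = (√7 + 192)*(1/2992) = (192 + √7)*(1/2992) = 12/187 + √7/2992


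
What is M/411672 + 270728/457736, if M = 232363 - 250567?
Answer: 1074151157/1962886402 ≈ 0.54723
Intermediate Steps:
M = -18204
M/411672 + 270728/457736 = -18204/411672 + 270728/457736 = -18204*1/411672 + 270728*(1/457736) = -1517/34306 + 33841/57217 = 1074151157/1962886402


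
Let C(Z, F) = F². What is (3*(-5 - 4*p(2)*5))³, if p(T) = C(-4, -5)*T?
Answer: -27407028375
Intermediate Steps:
p(T) = 25*T (p(T) = (-5)²*T = 25*T)
(3*(-5 - 4*p(2)*5))³ = (3*(-5 - 100*2*5))³ = (3*(-5 - 4*50*5))³ = (3*(-5 - 200*5))³ = (3*(-5 - 1000))³ = (3*(-1005))³ = (-3015)³ = -27407028375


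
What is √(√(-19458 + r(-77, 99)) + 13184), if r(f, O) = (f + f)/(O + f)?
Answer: √(13184 + I*√19465) ≈ 114.82 + 0.6075*I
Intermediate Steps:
r(f, O) = 2*f/(O + f) (r(f, O) = (2*f)/(O + f) = 2*f/(O + f))
√(√(-19458 + r(-77, 99)) + 13184) = √(√(-19458 + 2*(-77)/(99 - 77)) + 13184) = √(√(-19458 + 2*(-77)/22) + 13184) = √(√(-19458 + 2*(-77)*(1/22)) + 13184) = √(√(-19458 - 7) + 13184) = √(√(-19465) + 13184) = √(I*√19465 + 13184) = √(13184 + I*√19465)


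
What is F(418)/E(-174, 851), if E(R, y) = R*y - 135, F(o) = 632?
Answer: -632/148209 ≈ -0.0042643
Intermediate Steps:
E(R, y) = -135 + R*y
F(418)/E(-174, 851) = 632/(-135 - 174*851) = 632/(-135 - 148074) = 632/(-148209) = 632*(-1/148209) = -632/148209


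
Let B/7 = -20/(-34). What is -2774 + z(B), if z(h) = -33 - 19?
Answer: -2826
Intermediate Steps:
B = 70/17 (B = 7*(-20/(-34)) = 7*(-20*(-1/34)) = 7*(10/17) = 70/17 ≈ 4.1176)
z(h) = -52
-2774 + z(B) = -2774 - 52 = -2826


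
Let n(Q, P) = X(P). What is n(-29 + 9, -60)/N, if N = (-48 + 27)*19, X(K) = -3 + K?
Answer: 3/19 ≈ 0.15789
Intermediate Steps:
n(Q, P) = -3 + P
N = -399 (N = -21*19 = -399)
n(-29 + 9, -60)/N = (-3 - 60)/(-399) = -63*(-1/399) = 3/19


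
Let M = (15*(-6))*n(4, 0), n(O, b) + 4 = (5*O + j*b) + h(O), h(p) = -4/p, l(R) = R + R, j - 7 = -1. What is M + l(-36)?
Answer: -1422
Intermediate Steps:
j = 6 (j = 7 - 1 = 6)
l(R) = 2*R
n(O, b) = -4 - 4/O + 5*O + 6*b (n(O, b) = -4 + ((5*O + 6*b) - 4/O) = -4 + (-4/O + 5*O + 6*b) = -4 - 4/O + 5*O + 6*b)
M = -1350 (M = (15*(-6))*(-4 - 4/4 + 5*4 + 6*0) = -90*(-4 - 4*¼ + 20 + 0) = -90*(-4 - 1 + 20 + 0) = -90*15 = -1350)
M + l(-36) = -1350 + 2*(-36) = -1350 - 72 = -1422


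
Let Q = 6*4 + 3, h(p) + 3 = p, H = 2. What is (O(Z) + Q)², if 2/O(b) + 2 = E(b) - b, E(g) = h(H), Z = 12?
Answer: 162409/225 ≈ 721.82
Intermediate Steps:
h(p) = -3 + p
E(g) = -1 (E(g) = -3 + 2 = -1)
Q = 27 (Q = 24 + 3 = 27)
O(b) = 2/(-3 - b) (O(b) = 2/(-2 + (-1 - b)) = 2/(-3 - b))
(O(Z) + Q)² = (-2/(3 + 12) + 27)² = (-2/15 + 27)² = (403/15)² = 162409/225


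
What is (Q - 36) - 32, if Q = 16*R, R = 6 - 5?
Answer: -52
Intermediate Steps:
R = 1
Q = 16 (Q = 16*1 = 16)
(Q - 36) - 32 = (16 - 36) - 32 = -20 - 32 = -52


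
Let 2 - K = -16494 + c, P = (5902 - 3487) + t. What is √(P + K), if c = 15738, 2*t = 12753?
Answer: √38198/2 ≈ 97.722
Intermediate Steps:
t = 12753/2 (t = (½)*12753 = 12753/2 ≈ 6376.5)
P = 17583/2 (P = (5902 - 3487) + 12753/2 = 2415 + 12753/2 = 17583/2 ≈ 8791.5)
K = 758 (K = 2 - (-16494 + 15738) = 2 - 1*(-756) = 2 + 756 = 758)
√(P + K) = √(17583/2 + 758) = √(19099/2) = √38198/2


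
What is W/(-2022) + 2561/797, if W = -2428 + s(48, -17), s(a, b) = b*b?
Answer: 2294375/537178 ≈ 4.2712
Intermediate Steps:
s(a, b) = b**2
W = -2139 (W = -2428 + (-17)**2 = -2428 + 289 = -2139)
W/(-2022) + 2561/797 = -2139/(-2022) + 2561/797 = -2139*(-1/2022) + 2561*(1/797) = 713/674 + 2561/797 = 2294375/537178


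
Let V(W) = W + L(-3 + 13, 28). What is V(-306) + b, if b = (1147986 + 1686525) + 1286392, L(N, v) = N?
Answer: 4120607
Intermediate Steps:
V(W) = 10 + W (V(W) = W + (-3 + 13) = W + 10 = 10 + W)
b = 4120903 (b = 2834511 + 1286392 = 4120903)
V(-306) + b = (10 - 306) + 4120903 = -296 + 4120903 = 4120607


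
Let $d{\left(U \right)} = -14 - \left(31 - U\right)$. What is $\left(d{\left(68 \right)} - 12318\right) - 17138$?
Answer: $-29433$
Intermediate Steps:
$d{\left(U \right)} = -45 + U$ ($d{\left(U \right)} = -14 + \left(-31 + U\right) = -45 + U$)
$\left(d{\left(68 \right)} - 12318\right) - 17138 = \left(\left(-45 + 68\right) - 12318\right) - 17138 = \left(23 - 12318\right) - 17138 = -12295 - 17138 = -29433$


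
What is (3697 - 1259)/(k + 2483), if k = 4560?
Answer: 2438/7043 ≈ 0.34616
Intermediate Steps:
(3697 - 1259)/(k + 2483) = (3697 - 1259)/(4560 + 2483) = 2438/7043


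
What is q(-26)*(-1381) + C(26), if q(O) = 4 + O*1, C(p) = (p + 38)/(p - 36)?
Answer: 151878/5 ≈ 30376.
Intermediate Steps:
C(p) = (38 + p)/(-36 + p)
q(O) = 4 + O
q(-26)*(-1381) + C(26) = (4 - 26)*(-1381) + (38 + 26)/(-36 + 26) = -22*(-1381) + 64/(-10) = 30382 - ⅒*64 = 30382 - 32/5 = 151878/5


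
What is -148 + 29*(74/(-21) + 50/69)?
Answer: -110692/483 ≈ -229.18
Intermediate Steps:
-148 + 29*(74/(-21) + 50/69) = -148 + 29*(74*(-1/21) + 50*(1/69)) = -148 + 29*(-74/21 + 50/69) = -148 + 29*(-1352/483) = -148 - 39208/483 = -110692/483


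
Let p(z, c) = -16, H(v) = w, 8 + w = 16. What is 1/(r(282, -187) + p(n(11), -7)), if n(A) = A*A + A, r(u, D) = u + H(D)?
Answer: 1/274 ≈ 0.0036496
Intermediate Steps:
w = 8 (w = -8 + 16 = 8)
H(v) = 8
r(u, D) = 8 + u (r(u, D) = u + 8 = 8 + u)
n(A) = A + A**2 (n(A) = A**2 + A = A + A**2)
1/(r(282, -187) + p(n(11), -7)) = 1/((8 + 282) - 16) = 1/(290 - 16) = 1/274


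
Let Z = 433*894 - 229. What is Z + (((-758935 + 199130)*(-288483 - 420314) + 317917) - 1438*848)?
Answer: 396787589951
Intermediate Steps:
Z = 386873 (Z = 387102 - 229 = 386873)
Z + (((-758935 + 199130)*(-288483 - 420314) + 317917) - 1438*848) = 386873 + (((-758935 + 199130)*(-288483 - 420314) + 317917) - 1438*848) = 386873 + ((-559805*(-708797) + 317917) - 1219424) = 386873 + ((396788104585 + 317917) - 1219424) = 386873 + (396788422502 - 1219424) = 386873 + 396787203078 = 396787589951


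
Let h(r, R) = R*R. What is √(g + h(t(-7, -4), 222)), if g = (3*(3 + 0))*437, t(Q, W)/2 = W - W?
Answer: 27*√73 ≈ 230.69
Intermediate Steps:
t(Q, W) = 0 (t(Q, W) = 2*(W - W) = 2*0 = 0)
h(r, R) = R²
g = 3933 (g = (3*3)*437 = 9*437 = 3933)
√(g + h(t(-7, -4), 222)) = √(3933 + 222²) = √(3933 + 49284) = √53217 = 27*√73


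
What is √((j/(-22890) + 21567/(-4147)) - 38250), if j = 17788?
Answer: I*√509931999811947405/3650955 ≈ 195.59*I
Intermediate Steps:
√((j/(-22890) + 21567/(-4147)) - 38250) = √((17788/(-22890) + 21567/(-4147)) - 38250) = √((17788*(-1/22890) + 21567*(-1/4147)) - 38250) = √((-8894/11445 - 1659/319) - 38250) = √(-21824441/3650955 - 38250) = √(-139670853191/3650955) = I*√509931999811947405/3650955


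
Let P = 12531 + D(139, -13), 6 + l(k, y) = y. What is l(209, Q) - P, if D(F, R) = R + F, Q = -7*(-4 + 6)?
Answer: -12677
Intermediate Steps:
Q = -14 (Q = -7*2 = -14)
D(F, R) = F + R
l(k, y) = -6 + y
P = 12657 (P = 12531 + (139 - 13) = 12531 + 126 = 12657)
l(209, Q) - P = (-6 - 14) - 1*12657 = -20 - 12657 = -12677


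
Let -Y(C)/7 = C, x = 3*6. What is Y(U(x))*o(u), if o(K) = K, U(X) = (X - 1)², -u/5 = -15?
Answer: -151725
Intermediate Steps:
u = 75 (u = -5*(-15) = 75)
x = 18
U(X) = (-1 + X)²
Y(C) = -7*C
Y(U(x))*o(u) = -7*(-1 + 18)²*75 = -7*17²*75 = -7*289*75 = -2023*75 = -151725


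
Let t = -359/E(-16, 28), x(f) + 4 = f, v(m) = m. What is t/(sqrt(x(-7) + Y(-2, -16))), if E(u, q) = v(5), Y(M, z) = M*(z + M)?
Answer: -359/25 ≈ -14.360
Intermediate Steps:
Y(M, z) = M*(M + z)
E(u, q) = 5
x(f) = -4 + f
t = -359/5 ≈ -71.800
t/(sqrt(x(-7) + Y(-2, -16))) = -359/(5*sqrt((-4 - 7) - 2*(-2 - 16))) = -359/(5*sqrt(-11 - 2*(-18))) = -359/(5*sqrt(-11 + 36)) = -359/(5*(sqrt(25))) = -359/5/5 = -359/5*1/5 = -359/25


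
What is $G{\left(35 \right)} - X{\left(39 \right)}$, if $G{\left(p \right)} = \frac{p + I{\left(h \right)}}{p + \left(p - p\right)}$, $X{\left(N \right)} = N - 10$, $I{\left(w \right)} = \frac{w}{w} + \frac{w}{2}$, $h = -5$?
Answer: $- \frac{1963}{70} \approx -28.043$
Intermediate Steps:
$I{\left(w \right)} = 1 + \frac{w}{2}$ ($I{\left(w \right)} = 1 + w \frac{1}{2} = 1 + \frac{w}{2}$)
$X{\left(N \right)} = -10 + N$
$G{\left(p \right)} = \frac{- \frac{3}{2} + p}{p}$ ($G{\left(p \right)} = \frac{p + \left(1 + \frac{1}{2} \left(-5\right)\right)}{p + \left(p - p\right)} = \frac{p + \left(1 - \frac{5}{2}\right)}{p + 0} = \frac{p - \frac{3}{2}}{p} = \frac{- \frac{3}{2} + p}{p}$)
$G{\left(35 \right)} - X{\left(39 \right)} = \frac{- \frac{3}{2} + 35}{35} - \left(-10 + 39\right) = \frac{1}{35} \cdot \frac{67}{2} - 29 = \frac{67}{70} - 29 = - \frac{1963}{70}$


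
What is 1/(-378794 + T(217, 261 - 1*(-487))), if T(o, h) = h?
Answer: -1/378046 ≈ -2.6452e-6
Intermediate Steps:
1/(-378794 + T(217, 261 - 1*(-487))) = 1/(-378794 + (261 - 1*(-487))) = 1/(-378794 + (261 + 487)) = 1/(-378794 + 748) = 1/(-378046) = -1/378046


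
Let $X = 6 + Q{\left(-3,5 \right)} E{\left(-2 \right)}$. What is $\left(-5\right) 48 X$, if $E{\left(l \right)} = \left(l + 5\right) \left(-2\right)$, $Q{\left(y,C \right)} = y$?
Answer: $-5760$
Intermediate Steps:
$E{\left(l \right)} = -10 - 2 l$ ($E{\left(l \right)} = \left(5 + l\right) \left(-2\right) = -10 - 2 l$)
$X = 24$ ($X = 6 - 3 \left(-10 - -4\right) = 6 - 3 \left(-10 + 4\right) = 6 - -18 = 6 + 18 = 24$)
$\left(-5\right) 48 X = \left(-5\right) 48 \cdot 24 = \left(-240\right) 24 = -5760$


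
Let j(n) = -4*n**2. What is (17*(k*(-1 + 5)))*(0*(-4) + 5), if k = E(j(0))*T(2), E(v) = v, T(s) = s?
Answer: 0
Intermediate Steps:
k = 0 (k = -4*0**2*2 = -4*0*2 = 0*2 = 0)
(17*(k*(-1 + 5)))*(0*(-4) + 5) = (17*(0*(-1 + 5)))*(0*(-4) + 5) = (17*(0*4))*(0 + 5) = (17*0)*5 = 0*5 = 0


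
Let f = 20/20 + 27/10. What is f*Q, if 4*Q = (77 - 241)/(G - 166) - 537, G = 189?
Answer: -92611/184 ≈ -503.32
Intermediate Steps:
f = 37/10 (f = 20*(1/20) + 27*(⅒) = 1 + 27/10 = 37/10 ≈ 3.7000)
Q = -12515/92 (Q = ((77 - 241)/(189 - 166) - 537)/4 = (-164/23 - 537)/4 = (¼)*(-12515/23) = -12515/92 ≈ -136.03)
f*Q = (37/10)*(-12515/92) = -92611/184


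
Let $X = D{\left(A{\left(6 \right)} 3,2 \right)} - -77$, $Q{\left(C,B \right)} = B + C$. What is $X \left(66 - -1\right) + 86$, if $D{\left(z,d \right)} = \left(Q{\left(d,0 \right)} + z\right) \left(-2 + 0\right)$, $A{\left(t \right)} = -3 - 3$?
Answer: $7389$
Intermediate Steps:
$A{\left(t \right)} = -6$ ($A{\left(t \right)} = -3 - 3 = -6$)
$D{\left(z,d \right)} = - 2 d - 2 z$ ($D{\left(z,d \right)} = \left(\left(0 + d\right) + z\right) \left(-2 + 0\right) = \left(d + z\right) \left(-2\right) = - 2 d - 2 z$)
$X = 109$ ($X = \left(\left(-2\right) 2 - 2 \left(\left(-6\right) 3\right)\right) - -77 = \left(-4 - -36\right) + 77 = \left(-4 + 36\right) + 77 = 32 + 77 = 109$)
$X \left(66 - -1\right) + 86 = 109 \left(66 - -1\right) + 86 = 109 \left(66 + 1\right) + 86 = 109 \cdot 67 + 86 = 7303 + 86 = 7389$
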